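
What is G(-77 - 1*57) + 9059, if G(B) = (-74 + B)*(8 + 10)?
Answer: 5315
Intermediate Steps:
G(B) = -1332 + 18*B (G(B) = (-74 + B)*18 = -1332 + 18*B)
G(-77 - 1*57) + 9059 = (-1332 + 18*(-77 - 1*57)) + 9059 = (-1332 + 18*(-77 - 57)) + 9059 = (-1332 + 18*(-134)) + 9059 = (-1332 - 2412) + 9059 = -3744 + 9059 = 5315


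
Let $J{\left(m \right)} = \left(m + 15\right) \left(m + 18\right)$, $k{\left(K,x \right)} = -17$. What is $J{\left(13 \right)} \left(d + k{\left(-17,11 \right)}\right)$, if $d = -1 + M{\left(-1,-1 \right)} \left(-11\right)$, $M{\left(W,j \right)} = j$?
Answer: $-6076$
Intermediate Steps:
$J{\left(m \right)} = \left(15 + m\right) \left(18 + m\right)$
$d = 10$ ($d = -1 - -11 = -1 + 11 = 10$)
$J{\left(13 \right)} \left(d + k{\left(-17,11 \right)}\right) = \left(270 + 13^{2} + 33 \cdot 13\right) \left(10 - 17\right) = \left(270 + 169 + 429\right) \left(-7\right) = 868 \left(-7\right) = -6076$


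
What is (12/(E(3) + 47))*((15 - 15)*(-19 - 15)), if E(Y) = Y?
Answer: 0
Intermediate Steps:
(12/(E(3) + 47))*((15 - 15)*(-19 - 15)) = (12/(3 + 47))*((15 - 15)*(-19 - 15)) = (12/50)*(0*(-34)) = (12*(1/50))*0 = (6/25)*0 = 0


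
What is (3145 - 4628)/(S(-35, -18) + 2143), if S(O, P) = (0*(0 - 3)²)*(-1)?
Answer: -1483/2143 ≈ -0.69202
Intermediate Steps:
S(O, P) = 0 (S(O, P) = (0*(-3)²)*(-1) = (0*9)*(-1) = 0*(-1) = 0)
(3145 - 4628)/(S(-35, -18) + 2143) = (3145 - 4628)/(0 + 2143) = -1483/2143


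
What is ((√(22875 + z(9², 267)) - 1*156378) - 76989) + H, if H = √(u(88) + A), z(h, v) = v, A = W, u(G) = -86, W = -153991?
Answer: -233367 + √23142 + I*√154077 ≈ -2.3322e+5 + 392.53*I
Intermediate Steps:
A = -153991
H = I*√154077 (H = √(-86 - 153991) = √(-154077) = I*√154077 ≈ 392.53*I)
((√(22875 + z(9², 267)) - 1*156378) - 76989) + H = ((√(22875 + 267) - 1*156378) - 76989) + I*√154077 = ((√23142 - 156378) - 76989) + I*√154077 = ((-156378 + √23142) - 76989) + I*√154077 = (-233367 + √23142) + I*√154077 = -233367 + √23142 + I*√154077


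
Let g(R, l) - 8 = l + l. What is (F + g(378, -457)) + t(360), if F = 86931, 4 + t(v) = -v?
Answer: 85661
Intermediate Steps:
g(R, l) = 8 + 2*l (g(R, l) = 8 + (l + l) = 8 + 2*l)
t(v) = -4 - v
(F + g(378, -457)) + t(360) = (86931 + (8 + 2*(-457))) + (-4 - 1*360) = (86931 + (8 - 914)) + (-4 - 360) = (86931 - 906) - 364 = 86025 - 364 = 85661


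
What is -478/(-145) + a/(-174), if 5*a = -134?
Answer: 1501/435 ≈ 3.4506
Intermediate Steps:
a = -134/5 (a = (1/5)*(-134) = -134/5 ≈ -26.800)
-478/(-145) + a/(-174) = -478/(-145) - 134/5/(-174) = -478*(-1/145) - 134/5*(-1/174) = 478/145 + 67/435 = 1501/435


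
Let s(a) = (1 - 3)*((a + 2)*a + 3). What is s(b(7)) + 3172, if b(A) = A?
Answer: 3040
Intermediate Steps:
s(a) = -6 - 2*a*(2 + a) (s(a) = -2*((2 + a)*a + 3) = -2*(a*(2 + a) + 3) = -2*(3 + a*(2 + a)) = -6 - 2*a*(2 + a))
s(b(7)) + 3172 = (-6 - 4*7 - 2*7²) + 3172 = (-6 - 28 - 2*49) + 3172 = (-6 - 28 - 98) + 3172 = -132 + 3172 = 3040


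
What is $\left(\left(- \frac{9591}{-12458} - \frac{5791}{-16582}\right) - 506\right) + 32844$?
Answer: $\frac{1670142131542}{51644639} \approx 32339.0$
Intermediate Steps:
$\left(\left(- \frac{9591}{-12458} - \frac{5791}{-16582}\right) - 506\right) + 32844 = \left(\left(\left(-9591\right) \left(- \frac{1}{12458}\right) - - \frac{5791}{16582}\right) - 506\right) + 32844 = \left(\left(\frac{9591}{12458} + \frac{5791}{16582}\right) - 506\right) + 32844 = \left(\frac{57795560}{51644639} - 506\right) + 32844 = - \frac{26074391774}{51644639} + 32844 = \frac{1670142131542}{51644639}$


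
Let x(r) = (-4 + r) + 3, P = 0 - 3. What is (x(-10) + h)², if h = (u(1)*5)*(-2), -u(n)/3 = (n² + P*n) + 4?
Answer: 2401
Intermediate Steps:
P = -3
u(n) = -12 - 3*n² + 9*n (u(n) = -3*((n² - 3*n) + 4) = -3*(4 + n² - 3*n) = -12 - 3*n² + 9*n)
x(r) = -1 + r
h = 60 (h = ((-12 - 3*1² + 9*1)*5)*(-2) = ((-12 - 3*1 + 9)*5)*(-2) = ((-12 - 3 + 9)*5)*(-2) = -6*5*(-2) = -30*(-2) = 60)
(x(-10) + h)² = ((-1 - 10) + 60)² = (-11 + 60)² = 49² = 2401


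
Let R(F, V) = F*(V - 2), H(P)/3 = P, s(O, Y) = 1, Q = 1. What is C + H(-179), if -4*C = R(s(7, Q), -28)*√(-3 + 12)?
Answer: -1029/2 ≈ -514.50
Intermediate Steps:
H(P) = 3*P
R(F, V) = F*(-2 + V)
C = 45/2 (C = -1*(-2 - 28)*√(-3 + 12)/4 = -1*(-30)*√9/4 = -(-15)*3/2 = -¼*(-90) = 45/2 ≈ 22.500)
C + H(-179) = 45/2 + 3*(-179) = 45/2 - 537 = -1029/2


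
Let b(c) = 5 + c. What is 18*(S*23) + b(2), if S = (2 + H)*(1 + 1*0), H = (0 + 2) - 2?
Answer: 835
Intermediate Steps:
H = 0 (H = 2 - 2 = 0)
S = 2 (S = (2 + 0)*(1 + 1*0) = 2*(1 + 0) = 2*1 = 2)
18*(S*23) + b(2) = 18*(2*23) + (5 + 2) = 18*46 + 7 = 828 + 7 = 835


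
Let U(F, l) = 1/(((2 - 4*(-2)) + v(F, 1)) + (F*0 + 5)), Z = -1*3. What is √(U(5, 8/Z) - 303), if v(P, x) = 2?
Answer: 5*I*√3502/17 ≈ 17.405*I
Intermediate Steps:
Z = -3
U(F, l) = 1/17 (U(F, l) = 1/(((2 - 4*(-2)) + 2) + (F*0 + 5)) = 1/(((2 + 8) + 2) + (0 + 5)) = 1/((10 + 2) + 5) = 1/(12 + 5) = 1/17)
√(U(5, 8/Z) - 303) = √(1/17 - 303) = √(-5150/17) = 5*I*√3502/17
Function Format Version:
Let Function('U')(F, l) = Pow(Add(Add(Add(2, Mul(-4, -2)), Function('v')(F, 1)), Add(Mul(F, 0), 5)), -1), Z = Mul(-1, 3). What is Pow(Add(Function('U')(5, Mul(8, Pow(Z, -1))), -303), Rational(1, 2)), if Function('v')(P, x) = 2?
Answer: Mul(Rational(5, 17), I, Pow(3502, Rational(1, 2))) ≈ Mul(17.405, I)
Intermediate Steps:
Z = -3
Function('U')(F, l) = Rational(1, 17) (Function('U')(F, l) = Pow(Add(Add(Add(2, Mul(-4, -2)), 2), Add(Mul(F, 0), 5)), -1) = Pow(Add(Add(Add(2, 8), 2), Add(0, 5)), -1) = Pow(Add(Add(10, 2), 5), -1) = Pow(Add(12, 5), -1) = Pow(17, -1) = Rational(1, 17))
Pow(Add(Function('U')(5, Mul(8, Pow(Z, -1))), -303), Rational(1, 2)) = Pow(Add(Rational(1, 17), -303), Rational(1, 2)) = Pow(Rational(-5150, 17), Rational(1, 2)) = Mul(Rational(5, 17), I, Pow(3502, Rational(1, 2)))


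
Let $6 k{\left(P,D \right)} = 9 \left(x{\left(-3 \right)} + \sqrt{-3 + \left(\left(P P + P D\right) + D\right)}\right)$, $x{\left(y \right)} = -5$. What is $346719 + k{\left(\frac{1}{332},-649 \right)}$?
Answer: $\frac{693423}{2} + \frac{33 i \sqrt{595715}}{664} \approx 3.4671 \cdot 10^{5} + 38.359 i$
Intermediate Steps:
$k{\left(P,D \right)} = - \frac{15}{2} + \frac{3 \sqrt{-3 + D + P^{2} + D P}}{2}$ ($k{\left(P,D \right)} = \frac{9 \left(-5 + \sqrt{-3 + \left(\left(P P + P D\right) + D\right)}\right)}{6} = \frac{9 \left(-5 + \sqrt{-3 + \left(\left(P^{2} + D P\right) + D\right)}\right)}{6} = \frac{9 \left(-5 + \sqrt{-3 + \left(D + P^{2} + D P\right)}\right)}{6} = \frac{9 \left(-5 + \sqrt{-3 + D + P^{2} + D P}\right)}{6} = \frac{-45 + 9 \sqrt{-3 + D + P^{2} + D P}}{6} = - \frac{15}{2} + \frac{3 \sqrt{-3 + D + P^{2} + D P}}{2}$)
$346719 + k{\left(\frac{1}{332},-649 \right)} = 346719 - \left(\frac{15}{2} - \frac{3 \sqrt{-3 - 649 + \left(\frac{1}{332}\right)^{2} - \frac{649}{332}}}{2}\right) = 346719 - \left(\frac{15}{2} - \frac{3 \sqrt{-3 - 649 + \frac{1}{110224} - \frac{649}{332}}}{2}\right) = 346719 - \left(\frac{15}{2} - \frac{3 \sqrt{- \frac{72081515}{110224}}}{2}\right) = 346719 - \left(\frac{15}{2} - \frac{3 \frac{11 i \sqrt{595715}}{332}}{2}\right) = 346719 - \left(\frac{15}{2} - \frac{33 i \sqrt{595715}}{664}\right) = \frac{693423}{2} + \frac{33 i \sqrt{595715}}{664}$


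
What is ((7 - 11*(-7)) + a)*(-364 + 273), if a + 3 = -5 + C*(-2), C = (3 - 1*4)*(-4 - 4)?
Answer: -5460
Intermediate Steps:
C = 8 (C = (3 - 4)*(-8) = -1*(-8) = 8)
a = -24 (a = -3 + (-5 + 8*(-2)) = -3 + (-5 - 16) = -3 - 21 = -24)
((7 - 11*(-7)) + a)*(-364 + 273) = ((7 - 11*(-7)) - 24)*(-364 + 273) = ((7 + 77) - 24)*(-91) = (84 - 24)*(-91) = 60*(-91) = -5460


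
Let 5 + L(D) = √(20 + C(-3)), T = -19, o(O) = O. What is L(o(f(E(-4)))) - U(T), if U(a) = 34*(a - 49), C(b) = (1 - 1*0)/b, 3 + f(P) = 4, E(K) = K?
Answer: 2307 + √177/3 ≈ 2311.4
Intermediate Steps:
f(P) = 1 (f(P) = -3 + 4 = 1)
C(b) = 1/b (C(b) = (1 + 0)/b = 1/b)
U(a) = -1666 + 34*a (U(a) = 34*(-49 + a) = -1666 + 34*a)
L(D) = -5 + √177/3 (L(D) = -5 + √(20 + 1/(-3)) = -5 + √(20 - ⅓) = -5 + √(59/3) = -5 + √177/3)
L(o(f(E(-4)))) - U(T) = (-5 + √177/3) - (-1666 + 34*(-19)) = (-5 + √177/3) - (-1666 - 646) = (-5 + √177/3) - 1*(-2312) = (-5 + √177/3) + 2312 = 2307 + √177/3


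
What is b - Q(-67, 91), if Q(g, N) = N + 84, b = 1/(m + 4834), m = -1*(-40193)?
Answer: -7879724/45027 ≈ -175.00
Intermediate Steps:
m = 40193
b = 1/45027 (b = 1/(40193 + 4834) = 1/45027 ≈ 2.2209e-5)
Q(g, N) = 84 + N
b - Q(-67, 91) = 1/45027 - (84 + 91) = 1/45027 - 1*175 = 1/45027 - 175 = -7879724/45027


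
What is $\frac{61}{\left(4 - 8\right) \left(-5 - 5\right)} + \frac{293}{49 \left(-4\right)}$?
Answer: $\frac{59}{1960} \approx 0.030102$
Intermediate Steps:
$\frac{61}{\left(4 - 8\right) \left(-5 - 5\right)} + \frac{293}{49 \left(-4\right)} = \frac{61}{\left(-4\right) \left(-5 - 5\right)} + \frac{293}{-196} = \frac{61}{\left(-4\right) \left(-10\right)} + 293 \left(- \frac{1}{196}\right) = \frac{61}{40} - \frac{293}{196} = \frac{59}{1960}$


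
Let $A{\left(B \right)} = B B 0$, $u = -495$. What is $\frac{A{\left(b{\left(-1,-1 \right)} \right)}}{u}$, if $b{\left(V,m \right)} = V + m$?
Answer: $0$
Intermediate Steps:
$A{\left(B \right)} = 0$ ($A{\left(B \right)} = B^{2} \cdot 0 = 0$)
$\frac{A{\left(b{\left(-1,-1 \right)} \right)}}{u} = \frac{0}{-495} = 0 \left(- \frac{1}{495}\right) = 0$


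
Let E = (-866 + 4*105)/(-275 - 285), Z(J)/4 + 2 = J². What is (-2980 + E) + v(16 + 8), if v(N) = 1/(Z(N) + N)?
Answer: -48382259/16240 ≈ -2979.2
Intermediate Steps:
Z(J) = -8 + 4*J²
E = 223/280 (E = (-866 + 420)/(-560) = -446*(-1/560) = 223/280 ≈ 0.79643)
v(N) = 1/(-8 + N + 4*N²) (v(N) = 1/((-8 + 4*N²) + N) = 1/(-8 + N + 4*N²))
(-2980 + E) + v(16 + 8) = (-2980 + 223/280) + 1/(-8 + (16 + 8) + 4*(16 + 8)²) = -834177/280 + 1/(-8 + 24 + 4*24²) = -834177/280 + 1/(-8 + 24 + 4*576) = -834177/280 + 1/(-8 + 24 + 2304) = -834177/280 + 1/2320 = -48382259/16240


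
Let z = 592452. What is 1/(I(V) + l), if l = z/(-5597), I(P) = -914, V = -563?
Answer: -5597/5708110 ≈ -0.00098054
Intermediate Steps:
l = -592452/5597 (l = 592452/(-5597) = 592452*(-1/5597) = -592452/5597 ≈ -105.85)
1/(I(V) + l) = 1/(-914 - 592452/5597) = 1/(-5708110/5597) = -5597/5708110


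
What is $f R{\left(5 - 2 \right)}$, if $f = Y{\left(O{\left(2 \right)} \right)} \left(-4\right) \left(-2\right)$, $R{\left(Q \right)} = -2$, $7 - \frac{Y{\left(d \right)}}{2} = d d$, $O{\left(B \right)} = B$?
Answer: $-96$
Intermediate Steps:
$Y{\left(d \right)} = 14 - 2 d^{2}$ ($Y{\left(d \right)} = 14 - 2 d d = 14 - 2 d^{2}$)
$f = 48$ ($f = \left(14 - 2 \cdot 2^{2}\right) \left(-4\right) \left(-2\right) = \left(14 - 8\right) \left(-4\right) \left(-2\right) = 6 \left(-4\right) \left(-2\right) = \left(-24\right) \left(-2\right) = 48$)
$f R{\left(5 - 2 \right)} = 48 \left(-2\right) = -96$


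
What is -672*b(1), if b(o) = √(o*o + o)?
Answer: -672*√2 ≈ -950.35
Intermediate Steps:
b(o) = √(o + o²) (b(o) = √(o² + o) = √(o + o²))
-672*b(1) = -672*√(1 + 1) = -672*√2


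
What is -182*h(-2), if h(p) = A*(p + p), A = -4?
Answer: -2912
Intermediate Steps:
h(p) = -8*p (h(p) = -4*(p + p) = -8*p)
-182*h(-2) = -(-1456)*(-2) = -182*16 = -2912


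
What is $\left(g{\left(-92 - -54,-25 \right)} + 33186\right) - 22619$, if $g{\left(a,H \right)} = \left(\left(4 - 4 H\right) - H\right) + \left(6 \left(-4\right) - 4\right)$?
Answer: $10668$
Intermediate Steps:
$g{\left(a,H \right)} = -24 - 5 H$ ($g{\left(a,H \right)} = \left(4 - 5 H\right) - 28 = -24 - 5 H$)
$\left(g{\left(-92 - -54,-25 \right)} + 33186\right) - 22619 = \left(\left(-24 - -125\right) + 33186\right) - 22619 = \left(\left(-24 + 125\right) + 33186\right) - 22619 = \left(101 + 33186\right) - 22619 = 33287 - 22619 = 10668$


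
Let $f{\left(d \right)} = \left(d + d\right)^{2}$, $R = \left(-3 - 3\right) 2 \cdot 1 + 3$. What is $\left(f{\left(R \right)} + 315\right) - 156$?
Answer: $483$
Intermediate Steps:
$R = -9$ ($R = \left(-6\right) 2 \cdot 1 + 3 = \left(-12\right) 1 + 3 = -12 + 3 = -9$)
$f{\left(d \right)} = 4 d^{2}$ ($f{\left(d \right)} = \left(2 d\right)^{2} = 4 d^{2}$)
$\left(f{\left(R \right)} + 315\right) - 156 = \left(4 \left(-9\right)^{2} + 315\right) - 156 = \left(4 \cdot 81 + 315\right) - 156 = \left(324 + 315\right) - 156 = 639 - 156 = 483$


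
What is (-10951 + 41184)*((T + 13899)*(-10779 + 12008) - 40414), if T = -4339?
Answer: 353992936458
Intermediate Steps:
(-10951 + 41184)*((T + 13899)*(-10779 + 12008) - 40414) = (-10951 + 41184)*((-4339 + 13899)*(-10779 + 12008) - 40414) = 30233*(9560*1229 - 40414) = 30233*(11749240 - 40414) = 30233*11708826 = 353992936458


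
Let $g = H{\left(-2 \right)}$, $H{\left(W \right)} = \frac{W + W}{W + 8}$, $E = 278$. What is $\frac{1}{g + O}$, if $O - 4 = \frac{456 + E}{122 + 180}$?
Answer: $\frac{453}{2611} \approx 0.1735$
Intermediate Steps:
$H{\left(W \right)} = \frac{2 W}{8 + W}$
$O = \frac{971}{151}$ ($O = 4 + \frac{456 + 278}{122 + 180} = 4 + \frac{734}{302} = 4 + 734 \cdot \frac{1}{302} = 4 + \frac{367}{151} = \frac{971}{151} \approx 6.4305$)
$g = - \frac{2}{3}$ ($g = 2 \left(-2\right) \frac{1}{8 - 2} = 2 \left(-2\right) \frac{1}{6} = - \frac{2}{3} \approx -0.66667$)
$\frac{1}{g + O} = \frac{1}{- \frac{2}{3} + \frac{971}{151}} = \frac{1}{\frac{2611}{453}} = \frac{453}{2611}$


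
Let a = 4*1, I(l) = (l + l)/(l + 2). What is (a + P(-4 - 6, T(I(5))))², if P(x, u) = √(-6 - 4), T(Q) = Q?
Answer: (4 + I*√10)² ≈ 6.0 + 25.298*I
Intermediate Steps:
I(l) = 2*l/(2 + l) (I(l) = (2*l)/(2 + l) = 2*l/(2 + l))
a = 4
P(x, u) = I*√10 (P(x, u) = √(-10) = I*√10)
(a + P(-4 - 6, T(I(5))))² = (4 + I*√10)²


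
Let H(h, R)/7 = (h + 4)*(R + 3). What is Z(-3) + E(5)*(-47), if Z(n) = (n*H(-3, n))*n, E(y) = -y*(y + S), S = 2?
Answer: 1645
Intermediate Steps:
H(h, R) = 7*(3 + R)*(4 + h) (H(h, R) = 7*((h + 4)*(R + 3)) = 7*((4 + h)*(3 + R)) = 7*((3 + R)*(4 + h)) = 7*(3 + R)*(4 + h))
E(y) = -y*(2 + y) (E(y) = -y*(y + 2) = -y*(2 + y))
Z(n) = n²*(21 + 7*n) (Z(n) = (n*(84 + 21*(-3) + 28*n + 7*n*(-3)))*n = (n*(84 - 63 + 28*n - 21*n))*n = (n*(21 + 7*n))*n = n²*(21 + 7*n))
Z(-3) + E(5)*(-47) = 7*(-3)²*(3 - 3) - 1*5*(2 + 5)*(-47) = 7*9*0 - 1*5*7*(-47) = 0 - 35*(-47) = 0 + 1645 = 1645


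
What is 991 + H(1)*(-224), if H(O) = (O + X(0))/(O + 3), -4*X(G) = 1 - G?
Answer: 949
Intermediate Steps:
X(G) = -¼ + G/4 (X(G) = -(1 - G)/4 = -¼ + G/4)
H(O) = (-¼ + O)/(3 + O) (H(O) = (O + (-¼ + (¼)*0))/(O + 3) = (O + (-¼ + 0))/(3 + O) = (O - ¼)/(3 + O) = (-¼ + O)/(3 + O))
991 + H(1)*(-224) = 991 + ((-¼ + 1)/(3 + 1))*(-224) = 991 + ((¾)/4)*(-224) = 991 + ((¼)*(¾))*(-224) = 991 + (3/16)*(-224) = 991 - 42 = 949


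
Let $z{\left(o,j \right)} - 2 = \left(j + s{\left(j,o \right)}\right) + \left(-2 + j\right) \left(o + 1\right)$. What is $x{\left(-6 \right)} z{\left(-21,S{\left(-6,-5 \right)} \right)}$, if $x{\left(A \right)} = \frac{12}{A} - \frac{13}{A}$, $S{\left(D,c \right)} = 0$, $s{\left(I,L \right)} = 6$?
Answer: $8$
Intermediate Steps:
$x{\left(A \right)} = - \frac{1}{A}$
$z{\left(o,j \right)} = 8 + j + \left(1 + o\right) \left(-2 + j\right)$ ($z{\left(o,j \right)} = 2 + \left(\left(j + 6\right) + \left(-2 + j\right) \left(o + 1\right)\right) = 2 + \left(\left(6 + j\right) + \left(-2 + j\right) \left(1 + o\right)\right) = 2 + \left(\left(6 + j\right) + \left(1 + o\right) \left(-2 + j\right)\right) = 2 + \left(6 + j + \left(1 + o\right) \left(-2 + j\right)\right) = 8 + j + \left(1 + o\right) \left(-2 + j\right)$)
$x{\left(-6 \right)} z{\left(-21,S{\left(-6,-5 \right)} \right)} = - \frac{1}{-6} \left(6 - -42 + 2 \cdot 0 + 0 \left(-21\right)\right) = \left(-1\right) \left(- \frac{1}{6}\right) \left(6 + 42 + 0 + 0\right) = \frac{1}{6} \cdot 48 = 8$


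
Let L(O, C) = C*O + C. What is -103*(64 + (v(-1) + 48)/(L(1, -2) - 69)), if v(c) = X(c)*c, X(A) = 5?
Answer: -476787/73 ≈ -6531.3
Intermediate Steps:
L(O, C) = C + C*O
v(c) = 5*c
-103*(64 + (v(-1) + 48)/(L(1, -2) - 69)) = -103*(64 + (5*(-1) + 48)/(-2*(1 + 1) - 69)) = -103*(64 + (-5 + 48)/(-2*2 - 69)) = -103*(64 + 43/(-4 - 69)) = -103*(64 + 43/(-73)) = -103*(64 + 43*(-1/73)) = -103*(64 - 43/73) = -103*4629/73 = -476787/73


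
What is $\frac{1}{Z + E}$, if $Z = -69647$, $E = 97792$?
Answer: $\frac{1}{28145} \approx 3.553 \cdot 10^{-5}$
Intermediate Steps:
$\frac{1}{Z + E} = \frac{1}{-69647 + 97792} = \frac{1}{28145}$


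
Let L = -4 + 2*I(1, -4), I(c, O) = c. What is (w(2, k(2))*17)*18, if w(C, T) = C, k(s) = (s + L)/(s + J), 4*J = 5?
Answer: 612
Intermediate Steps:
J = 5/4 (J = (1/4)*5 = 5/4 ≈ 1.2500)
L = -2 (L = -4 + 2*1 = -4 + 2 = -2)
k(s) = (-2 + s)/(5/4 + s) (k(s) = (s - 2)/(s + 5/4) = (-2 + s)/(5/4 + s))
(w(2, k(2))*17)*18 = (2*17)*18 = 34*18 = 612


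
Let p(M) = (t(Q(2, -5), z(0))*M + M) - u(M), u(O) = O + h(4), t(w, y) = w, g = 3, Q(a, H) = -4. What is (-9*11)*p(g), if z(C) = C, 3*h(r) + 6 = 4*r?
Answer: 1518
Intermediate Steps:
h(r) = -2 + 4*r/3 (h(r) = -2 + (4*r)/3 = -2 + 4*r/3)
u(O) = 10/3 + O (u(O) = O + (-2 + (4/3)*4) = O + (-2 + 16/3) = O + 10/3 = 10/3 + O)
p(M) = -10/3 - 4*M (p(M) = (-4*M + M) - (10/3 + M) = -3*M + (-10/3 - M) = -10/3 - 4*M)
(-9*11)*p(g) = (-9*11)*(-10/3 - 4*3) = -99*(-10/3 - 12) = -99*(-46/3) = 1518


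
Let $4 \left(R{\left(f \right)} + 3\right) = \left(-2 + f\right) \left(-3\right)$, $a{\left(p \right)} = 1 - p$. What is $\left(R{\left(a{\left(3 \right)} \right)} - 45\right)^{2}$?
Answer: $2025$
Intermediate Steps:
$R{\left(f \right)} = - \frac{3}{2} - \frac{3 f}{4}$ ($R{\left(f \right)} = -3 + \frac{\left(-2 + f\right) \left(-3\right)}{4} = -3 + \frac{6 - 3 f}{4} = -3 - \left(- \frac{3}{2} + \frac{3 f}{4}\right) = - \frac{3}{2} - \frac{3 f}{4}$)
$\left(R{\left(a{\left(3 \right)} \right)} - 45\right)^{2} = \left(\left(- \frac{3}{2} - \frac{3 \left(1 - 3\right)}{4}\right) - 45\right)^{2} = \left(\left(- \frac{3}{2} - - \frac{3}{2}\right) - 45\right)^{2} = \left(\left(- \frac{3}{2} + \frac{3}{2}\right) - 45\right)^{2} = \left(0 - 45\right)^{2} = \left(-45\right)^{2} = 2025$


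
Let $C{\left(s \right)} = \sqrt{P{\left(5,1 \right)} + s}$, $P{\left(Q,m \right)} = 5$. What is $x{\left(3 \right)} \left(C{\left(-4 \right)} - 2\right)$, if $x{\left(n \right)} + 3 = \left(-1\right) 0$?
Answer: $3$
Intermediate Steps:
$C{\left(s \right)} = \sqrt{5 + s}$
$x{\left(n \right)} = -3$ ($x{\left(n \right)} = -3 - 0 = -3 + 0 = -3$)
$x{\left(3 \right)} \left(C{\left(-4 \right)} - 2\right) = - 3 \left(\sqrt{5 - 4} - 2\right) = - 3 \left(\sqrt{1} - 2\right) = - 3 \left(1 - 2\right) = \left(-3\right) \left(-1\right) = 3$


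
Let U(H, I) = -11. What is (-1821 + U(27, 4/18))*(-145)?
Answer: 265640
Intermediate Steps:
(-1821 + U(27, 4/18))*(-145) = (-1821 - 11)*(-145) = -1832*(-145) = 265640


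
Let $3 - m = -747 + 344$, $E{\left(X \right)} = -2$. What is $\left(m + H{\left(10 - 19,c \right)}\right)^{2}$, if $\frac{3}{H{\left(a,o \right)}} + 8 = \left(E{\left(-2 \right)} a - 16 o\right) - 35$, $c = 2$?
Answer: $\frac{59490369}{361} \approx 1.6479 \cdot 10^{5}$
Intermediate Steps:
$m = 406$ ($m = 3 - \left(-747 + 344\right) = 3 - -403 = 3 + 403 = 406$)
$H{\left(a,o \right)} = \frac{3}{-43 - 16 o - 2 a}$ ($H{\left(a,o \right)} = \frac{3}{-8 - \left(35 + 2 a + 16 o\right)} = \frac{3}{-43 - 16 o - 2 a}$)
$\left(m + H{\left(10 - 19,c \right)}\right)^{2} = \left(406 - \frac{3}{43 + 2 \left(10 - 19\right) + 16 \cdot 2}\right)^{2} = \left(406 - \frac{3}{43 + 2 \left(-9\right) + 32}\right)^{2} = \left(406 - \frac{3}{43 - 18 + 32}\right)^{2} = \left(406 - \frac{3}{57}\right)^{2} = \left(406 - \frac{1}{19}\right)^{2} = \left(\frac{7713}{19}\right)^{2} = \frac{59490369}{361}$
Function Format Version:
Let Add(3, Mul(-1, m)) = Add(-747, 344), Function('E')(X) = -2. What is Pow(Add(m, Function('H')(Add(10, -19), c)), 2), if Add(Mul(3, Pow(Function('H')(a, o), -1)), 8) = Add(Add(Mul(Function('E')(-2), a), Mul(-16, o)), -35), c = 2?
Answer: Rational(59490369, 361) ≈ 1.6479e+5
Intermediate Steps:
m = 406 (m = Add(3, Mul(-1, Add(-747, 344))) = Add(3, Mul(-1, -403)) = Add(3, 403) = 406)
Function('H')(a, o) = Mul(3, Pow(Add(-43, Mul(-16, o), Mul(-2, a)), -1)) (Function('H')(a, o) = Mul(3, Pow(Add(-8, Add(Add(Mul(-2, a), Mul(-16, o)), -35)), -1)) = Mul(3, Pow(Add(-8, Add(Add(Mul(-16, o), Mul(-2, a)), -35)), -1)) = Mul(3, Pow(Add(-8, Add(-35, Mul(-16, o), Mul(-2, a))), -1)) = Mul(3, Pow(Add(-43, Mul(-16, o), Mul(-2, a)), -1)))
Pow(Add(m, Function('H')(Add(10, -19), c)), 2) = Pow(Add(406, Mul(-3, Pow(Add(43, Mul(2, Add(10, -19)), Mul(16, 2)), -1))), 2) = Pow(Add(406, Mul(-3, Pow(Add(43, Mul(2, -9), 32), -1))), 2) = Pow(Add(406, Mul(-3, Pow(Add(43, -18, 32), -1))), 2) = Pow(Add(406, Mul(-3, Pow(57, -1))), 2) = Pow(Add(406, Mul(-3, Rational(1, 57))), 2) = Pow(Add(406, Rational(-1, 19)), 2) = Pow(Rational(7713, 19), 2) = Rational(59490369, 361)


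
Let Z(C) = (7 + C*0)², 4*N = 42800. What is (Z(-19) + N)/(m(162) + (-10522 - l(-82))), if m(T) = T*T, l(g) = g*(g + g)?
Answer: 3583/758 ≈ 4.7269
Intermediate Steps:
N = 10700 (N = (¼)*42800 = 10700)
l(g) = 2*g² (l(g) = g*(2*g) = 2*g²)
m(T) = T²
Z(C) = 49 (Z(C) = (7 + 0)² = 7² = 49)
(Z(-19) + N)/(m(162) + (-10522 - l(-82))) = (49 + 10700)/(162² + (-10522 - 2*(-82)²)) = 10749/(26244 + (-10522 - 2*6724)) = 10749/(26244 + (-10522 - 1*13448)) = 10749/(26244 + (-10522 - 13448)) = 10749/(26244 - 23970) = 10749/2274 = 10749*(1/2274) = 3583/758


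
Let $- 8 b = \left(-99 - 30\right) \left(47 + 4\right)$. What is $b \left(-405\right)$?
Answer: $- \frac{2664495}{8} \approx -3.3306 \cdot 10^{5}$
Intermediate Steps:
$b = \frac{6579}{8}$ ($b = - \frac{\left(-99 - 30\right) \left(47 + 4\right)}{8} = - \frac{\left(-129\right) 51}{8} = \left(- \frac{1}{8}\right) \left(-6579\right) = \frac{6579}{8} \approx 822.38$)
$b \left(-405\right) = \frac{6579}{8} \left(-405\right) = - \frac{2664495}{8}$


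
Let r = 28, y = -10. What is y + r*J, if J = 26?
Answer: 718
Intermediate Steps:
y + r*J = -10 + 28*26 = -10 + 728 = 718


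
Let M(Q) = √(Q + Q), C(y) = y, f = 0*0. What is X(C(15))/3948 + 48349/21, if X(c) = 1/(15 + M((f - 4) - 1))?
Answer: 427211767/185556 - I*√10/927780 ≈ 2302.3 - 3.4084e-6*I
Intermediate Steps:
f = 0
M(Q) = √2*√Q (M(Q) = √(2*Q) = √2*√Q)
X(c) = 1/(15 + I*√10) (X(c) = 1/(15 + √2*√((0 - 4) - 1)) = 1/(15 + √2*√(-4 - 1)) = 1/(15 + √2*√(-5)) = 1/(15 + √2*(I*√5)) = 1/(15 + I*√10))
X(C(15))/3948 + 48349/21 = (3/47 - I*√10/235)/3948 + 48349/21 = (3/47 - I*√10/235)*(1/3948) + 48349*(1/21) = (1/61852 - I*√10/927780) + 6907/3 = 427211767/185556 - I*√10/927780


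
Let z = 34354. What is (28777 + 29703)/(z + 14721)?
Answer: 11696/9815 ≈ 1.1916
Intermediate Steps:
(28777 + 29703)/(z + 14721) = (28777 + 29703)/(34354 + 14721) = 58480/49075 = 58480*(1/49075) = 11696/9815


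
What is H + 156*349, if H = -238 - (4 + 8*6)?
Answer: 54154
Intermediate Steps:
H = -290 (H = -238 - (4 + 48) = -238 - 1*52 = -238 - 52 = -290)
H + 156*349 = -290 + 156*349 = -290 + 54444 = 54154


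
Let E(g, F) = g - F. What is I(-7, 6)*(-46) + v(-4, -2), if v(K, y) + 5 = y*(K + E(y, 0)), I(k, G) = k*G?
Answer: 1939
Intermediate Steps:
I(k, G) = G*k
v(K, y) = -5 + y*(K + y) (v(K, y) = -5 + y*(K + (y - 1*0)) = -5 + y*(K + (y + 0)) = -5 + y*(K + y))
I(-7, 6)*(-46) + v(-4, -2) = (6*(-7))*(-46) + (-5 + (-2)**2 - 4*(-2)) = -42*(-46) + (-5 + 4 + 8) = 1932 + 7 = 1939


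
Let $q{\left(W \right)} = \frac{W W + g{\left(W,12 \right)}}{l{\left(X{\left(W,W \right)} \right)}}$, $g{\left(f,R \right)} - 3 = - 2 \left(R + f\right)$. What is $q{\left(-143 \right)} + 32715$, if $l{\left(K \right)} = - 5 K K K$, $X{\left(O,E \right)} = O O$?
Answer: $\frac{1398727629635204461}{42754932894245} \approx 32715.0$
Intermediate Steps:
$g{\left(f,R \right)} = 3 - 2 R - 2 f$ ($g{\left(f,R \right)} = 3 - 2 \left(R + f\right) = 3 - \left(2 R + 2 f\right) = 3 - 2 R - 2 f$)
$X{\left(O,E \right)} = O^{2}$
$l{\left(K \right)} = - 5 K^{3}$ ($l{\left(K \right)} = - 5 K^{2} K = - 5 K^{3}$)
$q{\left(W \right)} = - \frac{-21 + W^{2} - 2 W}{5 W^{6}}$ ($q{\left(W \right)} = \frac{W W - \left(21 + 2 W\right)}{\left(-5\right) \left(W^{2}\right)^{3}} = \frac{W^{2} - \left(21 + 2 W\right)}{\left(-5\right) W^{6}} = \left(W^{2} - \left(21 + 2 W\right)\right) \left(- \frac{1}{5 W^{6}}\right) = \left(-21 + W^{2} - 2 W\right) \left(- \frac{1}{5 W^{6}}\right) = - \frac{-21 + W^{2} - 2 W}{5 W^{6}}$)
$q{\left(-143 \right)} + 32715 = \frac{21 - \left(-143\right)^{2} + 2 \left(-143\right)}{5 \cdot 8550986578849} + 32715 = \frac{1}{5} \cdot \frac{1}{8550986578849} \left(21 - 20449 - 286\right) + 32715 = \frac{1}{5} \cdot \frac{1}{8550986578849} \left(-20714\right) + 32715 = - \frac{20714}{42754932894245} + 32715 = \frac{1398727629635204461}{42754932894245}$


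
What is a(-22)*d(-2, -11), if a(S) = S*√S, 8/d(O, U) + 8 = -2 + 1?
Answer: 176*I*√22/9 ≈ 91.724*I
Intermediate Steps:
d(O, U) = -8/9 (d(O, U) = 8/(-8 + (-2 + 1)) = 8/(-8 - 1) = 8/(-9) = 8*(-⅑) = -8/9)
a(S) = S^(3/2)
a(-22)*d(-2, -11) = (-22)^(3/2)*(-8/9) = -22*I*√22*(-8/9) = 176*I*√22/9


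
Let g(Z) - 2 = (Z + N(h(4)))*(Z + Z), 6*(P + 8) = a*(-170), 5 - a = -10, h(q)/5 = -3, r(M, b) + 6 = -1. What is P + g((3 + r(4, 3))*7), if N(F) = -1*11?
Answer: 1753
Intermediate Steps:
r(M, b) = -7 (r(M, b) = -6 - 1 = -7)
h(q) = -15 (h(q) = 5*(-3) = -15)
a = 15 (a = 5 - 1*(-10) = 5 + 10 = 15)
N(F) = -11
P = -433 (P = -8 + (15*(-170))/6 = -8 + (⅙)*(-2550) = -8 - 425 = -433)
g(Z) = 2 + 2*Z*(-11 + Z) (g(Z) = 2 + (Z - 11)*(Z + Z) = 2 + (-11 + Z)*(2*Z) = 2 + 2*Z*(-11 + Z))
P + g((3 + r(4, 3))*7) = -433 + (2 - 22*(3 - 7)*7 + 2*((3 - 7)*7)²) = -433 + (2 - (-88)*7 + 2*(-4*7)²) = -433 + (2 - 22*(-28) + 2*(-28)²) = -433 + (2 + 616 + 2*784) = -433 + (2 + 616 + 1568) = -433 + 2186 = 1753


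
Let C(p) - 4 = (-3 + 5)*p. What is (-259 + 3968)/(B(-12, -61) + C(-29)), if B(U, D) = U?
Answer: -3709/66 ≈ -56.197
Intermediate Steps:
C(p) = 4 + 2*p (C(p) = 4 + (-3 + 5)*p = 4 + 2*p)
(-259 + 3968)/(B(-12, -61) + C(-29)) = (-259 + 3968)/(-12 + (4 + 2*(-29))) = 3709/(-12 + (4 - 58)) = 3709/(-12 - 54) = 3709/(-66) = 3709*(-1/66) = -3709/66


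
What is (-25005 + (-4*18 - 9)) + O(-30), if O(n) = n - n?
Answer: -25086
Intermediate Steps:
O(n) = 0
(-25005 + (-4*18 - 9)) + O(-30) = (-25005 + (-4*18 - 9)) + 0 = (-25005 + (-72 - 9)) + 0 = (-25005 - 81) + 0 = -25086 + 0 = -25086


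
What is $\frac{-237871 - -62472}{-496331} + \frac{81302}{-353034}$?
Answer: $\frac{980413982}{7964623557} \approx 0.1231$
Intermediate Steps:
$\frac{-237871 - -62472}{-496331} + \frac{81302}{-353034} = \left(-237871 + 62472\right) \left(- \frac{1}{496331}\right) + 81302 \left(- \frac{1}{353034}\right) = \left(-175399\right) \left(- \frac{1}{496331}\right) - \frac{40651}{176517} = \frac{175399}{496331} - \frac{40651}{176517} = \frac{980413982}{7964623557}$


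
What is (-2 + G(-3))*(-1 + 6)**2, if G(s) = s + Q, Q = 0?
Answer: -125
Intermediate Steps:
G(s) = s (G(s) = s + 0 = s)
(-2 + G(-3))*(-1 + 6)**2 = (-2 - 3)*(-1 + 6)**2 = -5*5**2 = -5*25 = -125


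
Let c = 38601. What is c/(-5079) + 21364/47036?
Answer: -142260740/19907987 ≈ -7.1459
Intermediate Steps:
c/(-5079) + 21364/47036 = 38601/(-5079) + 21364/47036 = 38601*(-1/5079) + 21364*(1/47036) = -12867/1693 + 5341/11759 = -142260740/19907987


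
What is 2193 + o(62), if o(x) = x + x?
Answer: 2317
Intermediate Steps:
o(x) = 2*x
2193 + o(62) = 2193 + 2*62 = 2193 + 124 = 2317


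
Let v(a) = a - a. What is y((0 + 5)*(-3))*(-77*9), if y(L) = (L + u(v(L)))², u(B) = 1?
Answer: -135828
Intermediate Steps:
v(a) = 0
y(L) = (1 + L)² (y(L) = (L + 1)² = (1 + L)²)
y((0 + 5)*(-3))*(-77*9) = (1 + (0 + 5)*(-3))²*(-77*9) = (1 + 5*(-3))²*(-693) = (1 - 15)²*(-693) = (-14)²*(-693) = 196*(-693) = -135828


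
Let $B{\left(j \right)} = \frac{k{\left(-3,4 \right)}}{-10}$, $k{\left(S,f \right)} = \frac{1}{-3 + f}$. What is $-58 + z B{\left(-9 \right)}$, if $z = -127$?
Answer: $- \frac{453}{10} \approx -45.3$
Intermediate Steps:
$B{\left(j \right)} = - \frac{1}{10}$ ($B{\left(j \right)} = \frac{1}{\left(-3 + 4\right) \left(-10\right)} = 1^{-1} \left(- \frac{1}{10}\right) = 1 \left(- \frac{1}{10}\right) = - \frac{1}{10}$)
$-58 + z B{\left(-9 \right)} = -58 - - \frac{127}{10} = -58 + \frac{127}{10} = - \frac{453}{10}$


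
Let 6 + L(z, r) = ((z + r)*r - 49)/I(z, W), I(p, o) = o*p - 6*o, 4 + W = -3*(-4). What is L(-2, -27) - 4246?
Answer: -136431/32 ≈ -4263.5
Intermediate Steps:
W = 8 (W = -4 - 3*(-4) = -4 + 12 = 8)
I(p, o) = -6*o + o*p
L(z, r) = -6 + (-49 + r*(r + z))/(-48 + 8*z) (L(z, r) = -6 + ((z + r)*r - 49)/((8*(-6 + z))) = -6 + ((r + z)*r - 49)/(-48 + 8*z) = -6 + (r*(r + z) - 49)/(-48 + 8*z) = -6 + (-49 + r*(r + z))/(-48 + 8*z))
L(-2, -27) - 4246 = (239 + (-27)² - 48*(-2) - 27*(-2))/(8*(-6 - 2)) - 4246 = (⅛)*(239 + 729 + 96 + 54)/(-8) - 4246 = (⅛)*(-⅛)*1118 - 4246 = -559/32 - 4246 = -136431/32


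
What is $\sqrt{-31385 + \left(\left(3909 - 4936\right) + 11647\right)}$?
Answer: $i \sqrt{20765} \approx 144.1 i$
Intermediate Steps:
$\sqrt{-31385 + \left(\left(3909 - 4936\right) + 11647\right)} = \sqrt{-31385 + \left(-1027 + 11647\right)} = \sqrt{-31385 + 10620} = \sqrt{-20765} = i \sqrt{20765}$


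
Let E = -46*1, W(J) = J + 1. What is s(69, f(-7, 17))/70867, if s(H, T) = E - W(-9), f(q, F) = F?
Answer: -38/70867 ≈ -0.00053622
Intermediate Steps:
W(J) = 1 + J
E = -46
s(H, T) = -38 (s(H, T) = -46 - (1 - 9) = -46 - 1*(-8) = -46 + 8 = -38)
s(69, f(-7, 17))/70867 = -38/70867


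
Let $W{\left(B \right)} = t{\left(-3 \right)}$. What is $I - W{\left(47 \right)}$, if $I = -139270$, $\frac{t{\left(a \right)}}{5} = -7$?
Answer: $-139235$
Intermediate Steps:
$t{\left(a \right)} = -35$ ($t{\left(a \right)} = 5 \left(-7\right) = -35$)
$W{\left(B \right)} = -35$
$I - W{\left(47 \right)} = -139270 - -35 = -139270 + 35 = -139235$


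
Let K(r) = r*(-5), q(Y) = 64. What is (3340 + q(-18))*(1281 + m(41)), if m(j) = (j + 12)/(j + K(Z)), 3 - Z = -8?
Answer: 30433462/7 ≈ 4.3476e+6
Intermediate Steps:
Z = 11 (Z = 3 - 1*(-8) = 3 + 8 = 11)
K(r) = -5*r
m(j) = (12 + j)/(-55 + j) (m(j) = (j + 12)/(j - 5*11) = (12 + j)/(j - 55) = (12 + j)/(-55 + j))
(3340 + q(-18))*(1281 + m(41)) = (3340 + 64)*(1281 + (12 + 41)/(-55 + 41)) = 3404*(1281 + 53/(-14)) = 3404*(1281 - 1/14*53) = 3404*(1281 - 53/14) = 3404*(17881/14) = 30433462/7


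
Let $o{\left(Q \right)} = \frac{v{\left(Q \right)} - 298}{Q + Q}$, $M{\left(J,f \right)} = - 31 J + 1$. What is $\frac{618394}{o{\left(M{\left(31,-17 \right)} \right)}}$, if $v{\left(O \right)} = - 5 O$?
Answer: $- \frac{593658240}{2251} \approx -2.6373 \cdot 10^{5}$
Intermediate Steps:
$M{\left(J,f \right)} = 1 - 31 J$
$o{\left(Q \right)} = \frac{-298 - 5 Q}{2 Q}$ ($o{\left(Q \right)} = \frac{- 5 Q - 298}{Q + Q} = \frac{-298 - 5 Q}{2 Q}$)
$\frac{618394}{o{\left(M{\left(31,-17 \right)} \right)}} = \frac{618394}{- \frac{5}{2} - \frac{149}{1 - 961}} = \frac{618394}{- \frac{5}{2} - \frac{149}{-960}} = \frac{618394}{- \frac{5}{2} - - \frac{149}{960}} = \frac{618394}{- \frac{5}{2} + \frac{149}{960}} = \frac{618394}{- \frac{2251}{960}} = 618394 \left(- \frac{960}{2251}\right) = - \frac{593658240}{2251}$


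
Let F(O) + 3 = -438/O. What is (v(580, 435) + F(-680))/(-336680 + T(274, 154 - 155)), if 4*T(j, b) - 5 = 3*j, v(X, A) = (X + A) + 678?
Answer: -574819/114400905 ≈ -0.0050246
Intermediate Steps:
v(X, A) = 678 + A + X (v(X, A) = (A + X) + 678 = 678 + A + X)
T(j, b) = 5/4 + 3*j/4 (T(j, b) = 5/4 + (3*j)/4 = 5/4 + 3*j/4)
F(O) = -3 - 438/O
(v(580, 435) + F(-680))/(-336680 + T(274, 154 - 155)) = ((678 + 435 + 580) + (-3 - 438/(-680)))/(-336680 + (5/4 + (¾)*274)) = (1693 + (-3 - 438*(-1/680)))/(-336680 + (5/4 + 411/2)) = (1693 + (-3 + 219/340))/(-336680 + 827/4) = (1693 - 801/340)/(-1345893/4) = (574819/340)*(-4/1345893) = -574819/114400905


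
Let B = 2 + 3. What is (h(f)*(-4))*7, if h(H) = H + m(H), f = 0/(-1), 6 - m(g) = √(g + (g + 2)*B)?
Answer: -168 + 28*√10 ≈ -79.456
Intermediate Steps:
B = 5
m(g) = 6 - √(10 + 6*g) (m(g) = 6 - √(g + (g + 2)*5) = 6 - √(g + (2 + g)*5) = 6 - √(g + (10 + 5*g)) = 6 - √(10 + 6*g))
f = 0 (f = 0*(-1) = 0)
h(H) = 6 + H - √(10 + 6*H) (h(H) = H + (6 - √(10 + 6*H)) = 6 + H - √(10 + 6*H))
(h(f)*(-4))*7 = ((6 + 0 - √(10 + 6*0))*(-4))*7 = ((6 + 0 - √(10 + 0))*(-4))*7 = ((6 + 0 - √10)*(-4))*7 = ((6 - √10)*(-4))*7 = (-24 + 4*√10)*7 = -168 + 28*√10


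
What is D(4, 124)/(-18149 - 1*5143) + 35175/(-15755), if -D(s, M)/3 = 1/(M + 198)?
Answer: -764676223/342501096 ≈ -2.2326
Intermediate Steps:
D(s, M) = -3/(198 + M) (D(s, M) = -3/(M + 198) = -3/(198 + M))
D(4, 124)/(-18149 - 1*5143) + 35175/(-15755) = (-3/(198 + 124))/(-18149 - 1*5143) + 35175/(-15755) = (-3/322)/(-18149 - 5143) + 35175*(-1/15755) = -3*1/322/(-23292) - 7035/3151 = -3/322*(-1/23292) - 7035/3151 = 1/2500008 - 7035/3151 = -764676223/342501096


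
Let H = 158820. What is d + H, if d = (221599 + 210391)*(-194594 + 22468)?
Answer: -74356551920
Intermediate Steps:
d = -74356710740 (d = 431990*(-172126) = -74356710740)
d + H = -74356710740 + 158820 = -74356551920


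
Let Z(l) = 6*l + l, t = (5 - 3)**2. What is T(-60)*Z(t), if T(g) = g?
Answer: -1680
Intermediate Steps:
t = 4 (t = 2**2 = 4)
Z(l) = 7*l
T(-60)*Z(t) = -420*4 = -60*28 = -1680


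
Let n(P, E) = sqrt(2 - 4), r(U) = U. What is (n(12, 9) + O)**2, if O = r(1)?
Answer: (1 + I*sqrt(2))**2 ≈ -1.0 + 2.8284*I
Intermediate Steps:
n(P, E) = I*sqrt(2) (n(P, E) = sqrt(-2) = I*sqrt(2))
O = 1
(n(12, 9) + O)**2 = (I*sqrt(2) + 1)**2 = (1 + I*sqrt(2))**2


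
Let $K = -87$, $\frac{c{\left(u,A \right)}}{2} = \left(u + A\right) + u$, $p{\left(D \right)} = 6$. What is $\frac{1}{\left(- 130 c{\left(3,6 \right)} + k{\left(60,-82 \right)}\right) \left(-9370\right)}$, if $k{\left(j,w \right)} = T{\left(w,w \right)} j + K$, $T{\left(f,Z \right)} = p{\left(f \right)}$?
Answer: $\frac{1}{26676390} \approx 3.7486 \cdot 10^{-8}$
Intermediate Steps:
$T{\left(f,Z \right)} = 6$
$c{\left(u,A \right)} = 2 A + 4 u$ ($c{\left(u,A \right)} = 2 \left(\left(u + A\right) + u\right) = 2 \left(\left(A + u\right) + u\right) = 2 \left(A + 2 u\right) = 2 A + 4 u$)
$k{\left(j,w \right)} = -87 + 6 j$ ($k{\left(j,w \right)} = 6 j - 87 = -87 + 6 j$)
$\frac{1}{\left(- 130 c{\left(3,6 \right)} + k{\left(60,-82 \right)}\right) \left(-9370\right)} = \frac{1}{\left(- 130 \left(2 \cdot 6 + 4 \cdot 3\right) + \left(-87 + 6 \cdot 60\right)\right) \left(-9370\right)} = \frac{1}{- 130 \left(12 + 12\right) + \left(-87 + 360\right)} \left(- \frac{1}{9370}\right) = \frac{1}{\left(-130\right) 24 + 273} \left(- \frac{1}{9370}\right) = \frac{1}{-3120 + 273} \left(- \frac{1}{9370}\right) = \frac{1}{-2847} \left(- \frac{1}{9370}\right) = \left(- \frac{1}{2847}\right) \left(- \frac{1}{9370}\right) = \frac{1}{26676390}$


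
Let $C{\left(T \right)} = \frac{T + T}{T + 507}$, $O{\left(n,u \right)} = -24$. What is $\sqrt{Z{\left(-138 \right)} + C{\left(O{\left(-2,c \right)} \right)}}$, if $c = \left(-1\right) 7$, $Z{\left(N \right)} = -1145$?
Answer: $\frac{i \sqrt{29682121}}{161} \approx 33.839 i$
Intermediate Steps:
$c = -7$
$C{\left(T \right)} = \frac{2 T}{507 + T}$
$\sqrt{Z{\left(-138 \right)} + C{\left(O{\left(-2,c \right)} \right)}} = \sqrt{-1145 + 2 \left(-24\right) \frac{1}{507 - 24}} = \sqrt{-1145 + 2 \left(-24\right) \frac{1}{483}} = \sqrt{-1145 - \frac{16}{161}} = \sqrt{- \frac{184361}{161}} = \frac{i \sqrt{29682121}}{161}$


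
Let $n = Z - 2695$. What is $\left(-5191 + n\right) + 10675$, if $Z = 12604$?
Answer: $15393$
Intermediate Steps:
$n = 9909$ ($n = 12604 - 2695 = 9909$)
$\left(-5191 + n\right) + 10675 = \left(-5191 + 9909\right) + 10675 = 4718 + 10675 = 15393$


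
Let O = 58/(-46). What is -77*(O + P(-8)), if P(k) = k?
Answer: 16401/23 ≈ 713.09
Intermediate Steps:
O = -29/23 (O = 58*(-1/46) = -29/23 ≈ -1.2609)
-77*(O + P(-8)) = -77*(-29/23 - 8) = -77*(-213/23) = 16401/23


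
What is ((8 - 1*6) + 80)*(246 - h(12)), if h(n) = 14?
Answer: 19024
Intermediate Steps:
((8 - 1*6) + 80)*(246 - h(12)) = ((8 - 1*6) + 80)*(246 - 1*14) = ((8 - 6) + 80)*(246 - 14) = (2 + 80)*232 = 82*232 = 19024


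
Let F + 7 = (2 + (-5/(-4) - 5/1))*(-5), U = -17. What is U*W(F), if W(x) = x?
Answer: -119/4 ≈ -29.750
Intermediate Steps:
F = 7/4 (F = -7 + (2 + (-5/(-4) - 5/1))*(-5) = -7 + (2 + (-5*(-1/4) - 5*1))*(-5) = -7 + (2 + (5/4 - 5))*(-5) = -7 + (2 - 15/4)*(-5) = -7 - 7/4*(-5) = -7 + 35/4 = 7/4 ≈ 1.7500)
U*W(F) = -17*7/4 = -119/4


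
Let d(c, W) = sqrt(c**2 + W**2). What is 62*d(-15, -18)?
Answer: 186*sqrt(61) ≈ 1452.7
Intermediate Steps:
d(c, W) = sqrt(W**2 + c**2)
62*d(-15, -18) = 62*sqrt((-18)**2 + (-15)**2) = 62*sqrt(324 + 225) = 62*sqrt(549) = 62*(3*sqrt(61)) = 186*sqrt(61)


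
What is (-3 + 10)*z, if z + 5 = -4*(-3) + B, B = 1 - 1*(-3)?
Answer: 77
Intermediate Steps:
B = 4 (B = 1 + 3 = 4)
z = 11 (z = -5 + (-4*(-3) + 4) = -5 + (12 + 4) = -5 + 16 = 11)
(-3 + 10)*z = (-3 + 10)*11 = 7*11 = 77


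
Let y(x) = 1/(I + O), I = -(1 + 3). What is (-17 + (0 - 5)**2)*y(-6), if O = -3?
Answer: -8/7 ≈ -1.1429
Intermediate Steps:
I = -4 (I = -1*4 = -4)
y(x) = -1/7 (y(x) = 1/(-4 - 3) = 1/(-7) = -1/7)
(-17 + (0 - 5)**2)*y(-6) = (-17 + (0 - 5)**2)*(-1/7) = (-17 + (-5)**2)*(-1/7) = (-17 + 25)*(-1/7) = 8*(-1/7) = -8/7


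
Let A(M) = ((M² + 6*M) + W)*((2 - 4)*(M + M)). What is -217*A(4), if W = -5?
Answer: 121520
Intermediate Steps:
A(M) = -4*M*(-5 + M² + 6*M) (A(M) = ((M² + 6*M) - 5)*((2 - 4)*(M + M)) = (-5 + M² + 6*M)*(-4*M) = -4*M*(-5 + M² + 6*M))
-217*A(4) = -868*4*(5 - 1*4² - 6*4) = -868*4*(5 - 1*16 - 24) = -868*4*(5 - 16 - 24) = -868*4*(-35) = -217*(-560) = 121520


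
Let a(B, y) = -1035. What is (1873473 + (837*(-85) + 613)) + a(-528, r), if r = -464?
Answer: 1801906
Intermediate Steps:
(1873473 + (837*(-85) + 613)) + a(-528, r) = (1873473 + (837*(-85) + 613)) - 1035 = (1873473 + (-71145 + 613)) - 1035 = (1873473 - 70532) - 1035 = 1802941 - 1035 = 1801906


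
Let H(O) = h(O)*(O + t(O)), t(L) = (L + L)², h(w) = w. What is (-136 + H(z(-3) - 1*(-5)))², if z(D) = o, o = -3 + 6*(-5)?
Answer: 7596865600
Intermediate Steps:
o = -33 (o = -3 - 30 = -33)
z(D) = -33
t(L) = 4*L² (t(L) = (2*L)² = 4*L²)
H(O) = O*(O + 4*O²)
(-136 + H(z(-3) - 1*(-5)))² = (-136 + (-33 - 1*(-5))²*(1 + 4*(-33 - 1*(-5))))² = (-136 + (-33 + 5)²*(1 + 4*(-33 + 5)))² = (-136 + (-28)²*(1 + 4*(-28)))² = (-136 + 784*(1 - 112))² = (-136 + 784*(-111))² = (-136 - 87024)² = (-87160)² = 7596865600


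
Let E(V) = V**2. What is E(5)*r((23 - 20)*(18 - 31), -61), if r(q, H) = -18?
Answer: -450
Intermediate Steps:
E(5)*r((23 - 20)*(18 - 31), -61) = 5**2*(-18) = 25*(-18) = -450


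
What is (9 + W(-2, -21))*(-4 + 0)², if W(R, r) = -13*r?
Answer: 4512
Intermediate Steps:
(9 + W(-2, -21))*(-4 + 0)² = (9 - 13*(-21))*(-4 + 0)² = (9 + 273)*(-4)² = 282*16 = 4512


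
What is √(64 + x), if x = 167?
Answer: √231 ≈ 15.199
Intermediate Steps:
√(64 + x) = √(64 + 167) = √231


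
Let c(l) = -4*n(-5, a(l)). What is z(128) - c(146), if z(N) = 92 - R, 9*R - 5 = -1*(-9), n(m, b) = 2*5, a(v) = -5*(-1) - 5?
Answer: 1174/9 ≈ 130.44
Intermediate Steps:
a(v) = 0 (a(v) = 5 - 5 = 0)
n(m, b) = 10
R = 14/9 (R = 5/9 + (-1*(-9))/9 = 5/9 + (⅑)*9 = 5/9 + 1 = 14/9 ≈ 1.5556)
z(N) = 814/9 (z(N) = 92 - 1*14/9 = 92 - 14/9 = 814/9)
c(l) = -40 (c(l) = -4*10 = -40)
z(128) - c(146) = 814/9 - 1*(-40) = 814/9 + 40 = 1174/9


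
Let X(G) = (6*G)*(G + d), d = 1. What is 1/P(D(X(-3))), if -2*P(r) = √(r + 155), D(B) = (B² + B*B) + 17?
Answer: -√691/691 ≈ -0.038042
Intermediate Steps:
X(G) = 6*G*(1 + G) (X(G) = (6*G)*(G + 1) = (6*G)*(1 + G) = 6*G*(1 + G))
D(B) = 17 + 2*B² (D(B) = (B² + B²) + 17 = 2*B² + 17 = 17 + 2*B²)
P(r) = -√(155 + r)/2 (P(r) = -√(r + 155)/2 = -√(155 + r)/2)
1/P(D(X(-3))) = 1/(-√(155 + (17 + 2*(6*(-3)*(1 - 3))²))/2) = 1/(-√(155 + (17 + 2*(6*(-3)*(-2))²))/2) = 1/(-√(155 + (17 + 2*36²))/2) = 1/(-√(155 + (17 + 2*1296))/2) = 1/(-√(155 + (17 + 2592))/2) = 1/(-√(155 + 2609)/2) = 1/(-√691) = -√691/691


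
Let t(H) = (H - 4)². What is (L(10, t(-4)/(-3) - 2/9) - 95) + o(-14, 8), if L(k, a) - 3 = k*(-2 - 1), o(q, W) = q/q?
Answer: -121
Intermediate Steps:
t(H) = (-4 + H)²
o(q, W) = 1
L(k, a) = 3 - 3*k (L(k, a) = 3 + k*(-2 - 1) = 3 + k*(-3) = 3 - 3*k)
(L(10, t(-4)/(-3) - 2/9) - 95) + o(-14, 8) = ((3 - 3*10) - 95) + 1 = ((3 - 30) - 95) + 1 = (-27 - 95) + 1 = -122 + 1 = -121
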